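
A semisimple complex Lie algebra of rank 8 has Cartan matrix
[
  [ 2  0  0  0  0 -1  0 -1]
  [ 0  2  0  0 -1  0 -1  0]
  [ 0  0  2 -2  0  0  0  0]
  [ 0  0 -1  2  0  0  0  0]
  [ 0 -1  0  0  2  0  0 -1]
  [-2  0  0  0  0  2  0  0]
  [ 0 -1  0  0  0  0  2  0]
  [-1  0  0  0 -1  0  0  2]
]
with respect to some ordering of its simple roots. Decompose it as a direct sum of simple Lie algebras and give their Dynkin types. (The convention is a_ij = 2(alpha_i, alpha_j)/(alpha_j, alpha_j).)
B2 ⊕ C6

The diagram associated to this matrix has two connected components: the simple roots {alpha_3, alpha_4} form a chain of 2 nodes with a double edge at one end; the terminal node there is the unique short simple root (B_2), and {alpha_1, alpha_2, alpha_5, alpha_6, alpha_7, alpha_8} form a chain of 6 nodes with a double edge at one end; the terminal node there is the unique long simple root (C_6). A semisimple Lie algebra decomposes uniquely as the direct sum of simple ideals, one per connected component of its Dynkin diagram, so g ≅ B_2 ⊕ C_6 (dimension 10 + 78 = 88).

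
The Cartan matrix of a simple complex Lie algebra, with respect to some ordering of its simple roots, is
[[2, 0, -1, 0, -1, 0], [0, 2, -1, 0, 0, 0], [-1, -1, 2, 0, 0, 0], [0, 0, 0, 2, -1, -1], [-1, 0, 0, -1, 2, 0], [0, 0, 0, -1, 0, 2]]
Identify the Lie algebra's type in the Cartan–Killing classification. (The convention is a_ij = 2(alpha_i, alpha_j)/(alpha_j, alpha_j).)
type A_6

The matrix has rank 6 with 2's on the diagonal. Reading the off-diagonal entries as Dynkin edges (a single edge where a_ij = a_ji = -1; a double or triple edge where a_ij * a_ji = 2 or 3), the diagram is a chain of 6 nodes with single edges (A_6). One simple-root ordering that puts it in standard form is (alpha_6, alpha_4, alpha_5, alpha_1, alpha_3, alpha_2). So the algebra is type A_6, i.e. sl(7).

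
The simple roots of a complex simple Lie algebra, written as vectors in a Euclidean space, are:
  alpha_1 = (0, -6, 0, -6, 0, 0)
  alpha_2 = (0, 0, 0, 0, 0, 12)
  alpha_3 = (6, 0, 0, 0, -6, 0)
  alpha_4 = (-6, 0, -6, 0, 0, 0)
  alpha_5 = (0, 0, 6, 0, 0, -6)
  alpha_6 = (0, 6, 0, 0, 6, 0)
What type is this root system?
Compute the Cartan integers a_ij = 2(alpha_i, alpha_j)/(alpha_j, alpha_j); the resulting 6x6 Cartan matrix is
[[2, 0, 0, 0, 0, -1], [0, 2, 0, 0, -2, 0], [0, 0, 2, -1, 0, -1], [0, 0, -1, 2, -1, 0], [0, -1, 0, -1, 2, 0], [-1, 0, -1, 0, 0, 2]].
The roots have two lengths (squared-length ratio 2:1); the short ones are alpha_{1,3,4,5,6}. The associated Dynkin diagram is a chain of 6 nodes with a double edge at one end; the terminal node there is the unique long simple root (C_6), so the type is C_6 (the algebra sp(12)).

C_6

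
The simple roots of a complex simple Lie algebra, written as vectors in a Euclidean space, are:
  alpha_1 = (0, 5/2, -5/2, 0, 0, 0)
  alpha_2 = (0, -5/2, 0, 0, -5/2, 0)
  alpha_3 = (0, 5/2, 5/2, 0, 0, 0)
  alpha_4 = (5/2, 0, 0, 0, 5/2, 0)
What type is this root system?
Compute the Cartan integers a_ij = 2(alpha_i, alpha_j)/(alpha_j, alpha_j); the resulting 4x4 Cartan matrix is
[[2, -1, 0, 0], [-1, 2, -1, -1], [0, -1, 2, 0], [0, -1, 0, 2]].
All simple roots have the same length, so the diagram is simply laced. The associated Dynkin diagram is a chain of 2 nodes with a fork of two nodes at one end (D_4), so the type is D_4 (the algebra so(8)).

D4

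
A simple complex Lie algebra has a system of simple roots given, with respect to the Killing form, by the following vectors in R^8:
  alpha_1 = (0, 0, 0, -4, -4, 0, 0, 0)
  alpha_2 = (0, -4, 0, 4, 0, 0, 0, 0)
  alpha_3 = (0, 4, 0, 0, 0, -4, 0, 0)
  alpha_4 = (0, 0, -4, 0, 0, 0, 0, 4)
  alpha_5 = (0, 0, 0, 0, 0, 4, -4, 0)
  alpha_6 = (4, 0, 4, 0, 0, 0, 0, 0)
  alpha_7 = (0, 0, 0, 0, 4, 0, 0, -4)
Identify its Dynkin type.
Compute the Cartan integers a_ij = 2(alpha_i, alpha_j)/(alpha_j, alpha_j); the resulting 7x7 Cartan matrix is
[[2, -1, 0, 0, 0, 0, -1], [-1, 2, -1, 0, 0, 0, 0], [0, -1, 2, 0, -1, 0, 0], [0, 0, 0, 2, 0, -1, -1], [0, 0, -1, 0, 2, 0, 0], [0, 0, 0, -1, 0, 2, 0], [-1, 0, 0, -1, 0, 0, 2]].
All simple roots have the same length, so the diagram is simply laced. The associated Dynkin diagram is a chain of 7 nodes with single edges (A_7), so the type is A_7 (the algebra sl(8)).

A_7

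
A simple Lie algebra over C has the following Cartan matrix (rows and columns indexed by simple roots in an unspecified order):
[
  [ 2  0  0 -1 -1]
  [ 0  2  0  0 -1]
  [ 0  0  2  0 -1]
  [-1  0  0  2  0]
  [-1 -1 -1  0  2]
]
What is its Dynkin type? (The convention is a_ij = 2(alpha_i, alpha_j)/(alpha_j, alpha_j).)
The matrix has rank 5 with 2's on the diagonal. Reading the off-diagonal entries as Dynkin edges (a single edge where a_ij = a_ji = -1; a double or triple edge where a_ij * a_ji = 2 or 3), the diagram is a chain of 3 nodes with a fork of two nodes at one end (D_5). One simple-root ordering that puts it in standard form is (alpha_4, alpha_1, alpha_5, alpha_2, alpha_3). So the algebra is type D_5, i.e. so(10).

D5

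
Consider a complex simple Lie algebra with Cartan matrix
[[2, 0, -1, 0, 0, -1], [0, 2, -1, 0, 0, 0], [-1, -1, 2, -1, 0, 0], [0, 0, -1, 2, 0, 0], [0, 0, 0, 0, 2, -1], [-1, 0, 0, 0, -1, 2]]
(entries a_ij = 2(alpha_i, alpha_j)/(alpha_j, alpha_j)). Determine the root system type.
The matrix has rank 6 with 2's on the diagonal. Reading the off-diagonal entries as Dynkin edges (a single edge where a_ij = a_ji = -1; a double or triple edge where a_ij * a_ji = 2 or 3), the diagram is a chain of 4 nodes with a fork of two nodes at one end (D_6). One simple-root ordering that puts it in standard form is (alpha_5, alpha_6, alpha_1, alpha_3, alpha_4, alpha_2). So the algebra is type D_6, i.e. so(12).

D_6 (so(12))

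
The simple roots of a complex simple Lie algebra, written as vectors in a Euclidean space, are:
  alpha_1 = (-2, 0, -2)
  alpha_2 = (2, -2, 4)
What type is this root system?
Compute the Cartan integers a_ij = 2(alpha_i, alpha_j)/(alpha_j, alpha_j); the resulting 2x2 Cartan matrix is
[[2, -1], [-3, 2]].
The roots have two lengths (squared-length ratio 3:1); the short ones are alpha_{1}. The associated Dynkin diagram is two nodes joined by a triple edge (G_2), so the type is G_2.

G_2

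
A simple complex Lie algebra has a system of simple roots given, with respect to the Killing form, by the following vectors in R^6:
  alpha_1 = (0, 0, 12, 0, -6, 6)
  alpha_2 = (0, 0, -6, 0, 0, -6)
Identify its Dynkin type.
Compute the Cartan integers a_ij = 2(alpha_i, alpha_j)/(alpha_j, alpha_j); the resulting 2x2 Cartan matrix is
[[2, -3], [-1, 2]].
The roots have two lengths (squared-length ratio 3:1); the short ones are alpha_{2}. The associated Dynkin diagram is two nodes joined by a triple edge (G_2), so the type is G_2.

G_2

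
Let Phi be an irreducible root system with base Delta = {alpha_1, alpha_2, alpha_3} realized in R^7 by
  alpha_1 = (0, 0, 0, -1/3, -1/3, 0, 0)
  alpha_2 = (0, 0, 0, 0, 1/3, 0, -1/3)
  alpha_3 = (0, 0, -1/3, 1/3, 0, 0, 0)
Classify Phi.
type A_3

Compute the Cartan integers a_ij = 2(alpha_i, alpha_j)/(alpha_j, alpha_j); the resulting 3x3 Cartan matrix is
[[2, -1, -1], [-1, 2, 0], [-1, 0, 2]].
All simple roots have the same length, so the diagram is simply laced. The associated Dynkin diagram is a chain of 3 nodes with single edges (A_3), so the type is A_3 (the algebra sl(4)).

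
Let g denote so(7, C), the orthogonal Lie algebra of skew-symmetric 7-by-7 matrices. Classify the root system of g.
This is so(7) with 7 odd, which has dimension 7(7-1)/2 = 21 and rank (7-1)/2 = 3. In the classification of classical Lie algebras, the orthogonal algebra so(2n+1) in an odd number of variables has type B_n; here n = 3, so the Dynkin diagram is a chain of 3 nodes with a double edge at one end; the terminal node there is the unique short simple root (B_3). Hence the type is B_3.

B3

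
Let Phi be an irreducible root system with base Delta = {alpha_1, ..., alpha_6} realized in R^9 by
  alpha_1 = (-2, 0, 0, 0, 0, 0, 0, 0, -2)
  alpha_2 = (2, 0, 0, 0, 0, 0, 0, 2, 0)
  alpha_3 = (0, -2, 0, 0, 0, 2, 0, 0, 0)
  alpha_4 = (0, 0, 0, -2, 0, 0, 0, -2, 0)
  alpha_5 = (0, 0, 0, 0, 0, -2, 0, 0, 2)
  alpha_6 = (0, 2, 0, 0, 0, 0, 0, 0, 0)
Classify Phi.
Compute the Cartan integers a_ij = 2(alpha_i, alpha_j)/(alpha_j, alpha_j); the resulting 6x6 Cartan matrix is
[[2, -1, 0, 0, -1, 0], [-1, 2, 0, -1, 0, 0], [0, 0, 2, 0, -1, -2], [0, -1, 0, 2, 0, 0], [-1, 0, -1, 0, 2, 0], [0, 0, -1, 0, 0, 2]].
The roots have two lengths (squared-length ratio 2:1); the short ones are alpha_{6}. The associated Dynkin diagram is a chain of 6 nodes with a double edge at one end; the terminal node there is the unique short simple root (B_6), so the type is B_6 (the algebra so(13)).

B_6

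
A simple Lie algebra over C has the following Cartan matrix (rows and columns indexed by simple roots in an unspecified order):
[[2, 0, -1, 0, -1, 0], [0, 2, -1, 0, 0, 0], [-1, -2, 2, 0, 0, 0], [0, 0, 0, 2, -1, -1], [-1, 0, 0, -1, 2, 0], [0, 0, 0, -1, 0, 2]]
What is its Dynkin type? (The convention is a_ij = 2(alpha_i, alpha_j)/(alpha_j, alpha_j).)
The matrix has rank 6 with 2's on the diagonal. Reading the off-diagonal entries as Dynkin edges (a single edge where a_ij = a_ji = -1; a double or triple edge where a_ij * a_ji = 2 or 3), the diagram is a chain of 6 nodes with a double edge at one end; the terminal node there is the unique short simple root (B_6). One simple-root ordering that puts it in standard form is (alpha_6, alpha_4, alpha_5, alpha_1, alpha_3, alpha_2). So the algebra is type B_6, i.e. so(13).

B_6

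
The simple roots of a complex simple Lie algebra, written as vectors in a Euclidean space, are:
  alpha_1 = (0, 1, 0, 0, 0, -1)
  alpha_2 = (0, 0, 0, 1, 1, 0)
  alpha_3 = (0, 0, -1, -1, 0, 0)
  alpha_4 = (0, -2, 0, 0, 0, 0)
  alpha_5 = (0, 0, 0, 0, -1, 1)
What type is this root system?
C_5 (sp(10))

Compute the Cartan integers a_ij = 2(alpha_i, alpha_j)/(alpha_j, alpha_j); the resulting 5x5 Cartan matrix is
[[2, 0, 0, -1, -1], [0, 2, -1, 0, -1], [0, -1, 2, 0, 0], [-2, 0, 0, 2, 0], [-1, -1, 0, 0, 2]].
The roots have two lengths (squared-length ratio 2:1); the short ones are alpha_{1,2,3,5}. The associated Dynkin diagram is a chain of 5 nodes with a double edge at one end; the terminal node there is the unique long simple root (C_5), so the type is C_5 (the algebra sp(10)).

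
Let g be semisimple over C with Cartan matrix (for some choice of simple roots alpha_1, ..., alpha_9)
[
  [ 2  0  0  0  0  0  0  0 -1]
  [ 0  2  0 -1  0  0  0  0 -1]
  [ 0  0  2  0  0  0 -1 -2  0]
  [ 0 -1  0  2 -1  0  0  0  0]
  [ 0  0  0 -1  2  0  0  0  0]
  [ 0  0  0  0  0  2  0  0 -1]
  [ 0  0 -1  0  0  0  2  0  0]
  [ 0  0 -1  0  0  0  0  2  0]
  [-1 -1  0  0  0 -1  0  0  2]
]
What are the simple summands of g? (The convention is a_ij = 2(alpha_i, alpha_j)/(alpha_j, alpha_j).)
B3 ⊕ D6

The diagram associated to this matrix has two connected components: the simple roots {alpha_3, alpha_7, alpha_8} form a chain of 3 nodes with a double edge at one end; the terminal node there is the unique short simple root (B_3), and {alpha_1, alpha_2, alpha_4, alpha_5, alpha_6, alpha_9} form a chain of 4 nodes with a fork of two nodes at one end (D_6). A semisimple Lie algebra decomposes uniquely as the direct sum of simple ideals, one per connected component of its Dynkin diagram, so g ≅ B_3 ⊕ D_6 (dimension 21 + 66 = 87).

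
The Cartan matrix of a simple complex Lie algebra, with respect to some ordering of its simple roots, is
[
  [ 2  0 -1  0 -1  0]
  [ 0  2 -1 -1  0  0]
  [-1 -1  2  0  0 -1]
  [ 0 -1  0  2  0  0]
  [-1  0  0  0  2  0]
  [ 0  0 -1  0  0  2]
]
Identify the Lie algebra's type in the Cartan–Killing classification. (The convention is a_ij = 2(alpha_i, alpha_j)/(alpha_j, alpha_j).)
E_6

The matrix has rank 6 with 2's on the diagonal. Reading the off-diagonal entries as Dynkin edges (a single edge where a_ij = a_ji = -1; a double or triple edge where a_ij * a_ji = 2 or 3), the diagram is a chain of 5 nodes with one extra node attached to the third node from one end (E_6). One simple-root ordering that puts it in standard form is (alpha_5, alpha_6, alpha_1, alpha_3, alpha_2, alpha_4). So the algebra is type E_6.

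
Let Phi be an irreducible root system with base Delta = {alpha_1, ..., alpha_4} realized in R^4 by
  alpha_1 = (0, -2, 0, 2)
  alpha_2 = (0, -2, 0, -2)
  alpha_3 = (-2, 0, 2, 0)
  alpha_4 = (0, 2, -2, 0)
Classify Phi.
D_4 (so(8))

Compute the Cartan integers a_ij = 2(alpha_i, alpha_j)/(alpha_j, alpha_j); the resulting 4x4 Cartan matrix is
[[2, 0, 0, -1], [0, 2, 0, -1], [0, 0, 2, -1], [-1, -1, -1, 2]].
All simple roots have the same length, so the diagram is simply laced. The associated Dynkin diagram is a chain of 2 nodes with a fork of two nodes at one end (D_4), so the type is D_4 (the algebra so(8)).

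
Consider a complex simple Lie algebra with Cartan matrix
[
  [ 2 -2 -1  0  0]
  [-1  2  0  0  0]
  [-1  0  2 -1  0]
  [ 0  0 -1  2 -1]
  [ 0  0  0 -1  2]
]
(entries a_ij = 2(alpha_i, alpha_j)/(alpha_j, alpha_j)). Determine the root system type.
type B_5

The matrix has rank 5 with 2's on the diagonal. Reading the off-diagonal entries as Dynkin edges (a single edge where a_ij = a_ji = -1; a double or triple edge where a_ij * a_ji = 2 or 3), the diagram is a chain of 5 nodes with a double edge at one end; the terminal node there is the unique short simple root (B_5). One simple-root ordering that puts it in standard form is (alpha_5, alpha_4, alpha_3, alpha_1, alpha_2). So the algebra is type B_5, i.e. so(11).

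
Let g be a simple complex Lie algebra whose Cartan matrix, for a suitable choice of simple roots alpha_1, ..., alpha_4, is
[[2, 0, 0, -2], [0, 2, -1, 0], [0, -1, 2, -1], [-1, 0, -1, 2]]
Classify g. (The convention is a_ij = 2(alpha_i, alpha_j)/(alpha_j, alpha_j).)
The matrix has rank 4 with 2's on the diagonal. Reading the off-diagonal entries as Dynkin edges (a single edge where a_ij = a_ji = -1; a double or triple edge where a_ij * a_ji = 2 or 3), the diagram is a chain of 4 nodes with a double edge at one end; the terminal node there is the unique long simple root (C_4). One simple-root ordering that puts it in standard form is (alpha_2, alpha_3, alpha_4, alpha_1). So the algebra is type C_4, i.e. sp(8).

C4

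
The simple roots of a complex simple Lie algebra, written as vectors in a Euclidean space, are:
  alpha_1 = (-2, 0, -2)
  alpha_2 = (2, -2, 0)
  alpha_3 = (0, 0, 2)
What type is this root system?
type B_3

Compute the Cartan integers a_ij = 2(alpha_i, alpha_j)/(alpha_j, alpha_j); the resulting 3x3 Cartan matrix is
[[2, -1, -2], [-1, 2, 0], [-1, 0, 2]].
The roots have two lengths (squared-length ratio 2:1); the short ones are alpha_{3}. The associated Dynkin diagram is a chain of 3 nodes with a double edge at one end; the terminal node there is the unique short simple root (B_3), so the type is B_3 (the algebra so(7)).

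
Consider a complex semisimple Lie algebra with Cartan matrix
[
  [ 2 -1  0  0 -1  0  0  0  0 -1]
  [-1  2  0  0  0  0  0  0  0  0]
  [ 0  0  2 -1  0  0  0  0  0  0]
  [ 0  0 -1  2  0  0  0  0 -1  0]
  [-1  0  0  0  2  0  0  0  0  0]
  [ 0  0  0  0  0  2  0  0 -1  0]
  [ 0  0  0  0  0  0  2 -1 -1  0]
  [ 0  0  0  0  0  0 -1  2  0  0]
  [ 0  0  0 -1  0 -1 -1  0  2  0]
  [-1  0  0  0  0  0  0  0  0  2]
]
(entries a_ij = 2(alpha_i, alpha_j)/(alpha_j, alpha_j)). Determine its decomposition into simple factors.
The diagram associated to this matrix has two connected components: the simple roots {alpha_1, alpha_2, alpha_5, alpha_10} form a chain of 2 nodes with a fork of two nodes at one end (D_4), and {alpha_3, alpha_4, alpha_6, alpha_7, alpha_8, alpha_9} form a chain of 5 nodes with one extra node attached to the third node from one end (E_6). A semisimple Lie algebra decomposes uniquely as the direct sum of simple ideals, one per connected component of its Dynkin diagram, so g ≅ D_4 ⊕ E_6 (dimension 28 + 78 = 106).

D_4 (so(8)) + E_6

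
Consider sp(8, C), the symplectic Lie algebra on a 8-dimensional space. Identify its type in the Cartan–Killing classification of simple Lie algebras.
This is sp(8), which has dimension 8(8+1)/2 = 36 and rank 8/2 = 4. In the classification of classical Lie algebras, the symplectic algebra sp(2n) has type C_n; here n = 4, so the Dynkin diagram is a chain of 4 nodes with a double edge at one end; the terminal node there is the unique long simple root (C_4). Hence the type is C_4.

type C_4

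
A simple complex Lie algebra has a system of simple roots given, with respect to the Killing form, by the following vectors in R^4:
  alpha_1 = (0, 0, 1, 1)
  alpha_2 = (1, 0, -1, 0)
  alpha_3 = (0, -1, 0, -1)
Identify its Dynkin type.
A3

Compute the Cartan integers a_ij = 2(alpha_i, alpha_j)/(alpha_j, alpha_j); the resulting 3x3 Cartan matrix is
[[2, -1, -1], [-1, 2, 0], [-1, 0, 2]].
All simple roots have the same length, so the diagram is simply laced. The associated Dynkin diagram is a chain of 3 nodes with single edges (A_3), so the type is A_3 (the algebra sl(4)).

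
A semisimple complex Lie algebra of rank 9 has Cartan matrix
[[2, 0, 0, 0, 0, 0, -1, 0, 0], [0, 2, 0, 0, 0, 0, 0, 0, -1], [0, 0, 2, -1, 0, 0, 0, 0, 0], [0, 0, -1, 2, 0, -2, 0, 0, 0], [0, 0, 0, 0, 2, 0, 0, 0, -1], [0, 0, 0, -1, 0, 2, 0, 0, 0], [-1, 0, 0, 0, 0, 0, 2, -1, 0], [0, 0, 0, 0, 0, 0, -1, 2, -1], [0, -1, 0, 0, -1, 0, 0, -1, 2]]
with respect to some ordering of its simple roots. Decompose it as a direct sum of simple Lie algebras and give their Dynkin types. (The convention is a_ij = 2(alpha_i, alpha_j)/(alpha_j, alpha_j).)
B_3 (so(7)) + D_6 (so(12))

The diagram associated to this matrix has two connected components: the simple roots {alpha_3, alpha_4, alpha_6} form a chain of 3 nodes with a double edge at one end; the terminal node there is the unique short simple root (B_3), and {alpha_1, alpha_2, alpha_5, alpha_7, alpha_8, alpha_9} form a chain of 4 nodes with a fork of two nodes at one end (D_6). A semisimple Lie algebra decomposes uniquely as the direct sum of simple ideals, one per connected component of its Dynkin diagram, so g ≅ B_3 ⊕ D_6 (dimension 21 + 66 = 87).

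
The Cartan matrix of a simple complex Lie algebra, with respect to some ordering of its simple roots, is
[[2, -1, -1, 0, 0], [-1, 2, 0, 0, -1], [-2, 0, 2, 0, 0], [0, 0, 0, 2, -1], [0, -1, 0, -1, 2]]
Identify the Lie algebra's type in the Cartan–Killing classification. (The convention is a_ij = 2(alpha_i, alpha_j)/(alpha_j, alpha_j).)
C_5 (sp(10))

The matrix has rank 5 with 2's on the diagonal. Reading the off-diagonal entries as Dynkin edges (a single edge where a_ij = a_ji = -1; a double or triple edge where a_ij * a_ji = 2 or 3), the diagram is a chain of 5 nodes with a double edge at one end; the terminal node there is the unique long simple root (C_5). One simple-root ordering that puts it in standard form is (alpha_4, alpha_5, alpha_2, alpha_1, alpha_3). So the algebra is type C_5, i.e. sp(10).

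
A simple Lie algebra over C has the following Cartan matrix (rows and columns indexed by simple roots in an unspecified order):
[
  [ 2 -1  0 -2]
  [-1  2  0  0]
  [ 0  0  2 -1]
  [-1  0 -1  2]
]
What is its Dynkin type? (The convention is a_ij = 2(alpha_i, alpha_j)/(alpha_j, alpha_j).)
The matrix has rank 4 with 2's on the diagonal. Reading the off-diagonal entries as Dynkin edges (a single edge where a_ij = a_ji = -1; a double or triple edge where a_ij * a_ji = 2 or 3), the diagram is a chain of 4 nodes with a double edge between the middle two (F_4). One simple-root ordering that puts it in standard form is (alpha_2, alpha_1, alpha_4, alpha_3). So the algebra is type F_4.

type F_4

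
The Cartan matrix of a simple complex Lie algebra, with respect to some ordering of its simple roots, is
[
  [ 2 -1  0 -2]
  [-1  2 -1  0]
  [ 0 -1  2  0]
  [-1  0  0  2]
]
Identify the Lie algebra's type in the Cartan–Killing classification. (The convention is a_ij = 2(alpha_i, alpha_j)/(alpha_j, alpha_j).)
type B_4

The matrix has rank 4 with 2's on the diagonal. Reading the off-diagonal entries as Dynkin edges (a single edge where a_ij = a_ji = -1; a double or triple edge where a_ij * a_ji = 2 or 3), the diagram is a chain of 4 nodes with a double edge at one end; the terminal node there is the unique short simple root (B_4). One simple-root ordering that puts it in standard form is (alpha_3, alpha_2, alpha_1, alpha_4). So the algebra is type B_4, i.e. so(9).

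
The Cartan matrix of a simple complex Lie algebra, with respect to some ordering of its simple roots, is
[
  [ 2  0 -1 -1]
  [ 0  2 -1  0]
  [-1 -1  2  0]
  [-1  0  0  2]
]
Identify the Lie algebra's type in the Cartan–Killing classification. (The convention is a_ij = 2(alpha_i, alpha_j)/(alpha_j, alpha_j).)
The matrix has rank 4 with 2's on the diagonal. Reading the off-diagonal entries as Dynkin edges (a single edge where a_ij = a_ji = -1; a double or triple edge where a_ij * a_ji = 2 or 3), the diagram is a chain of 4 nodes with single edges (A_4). One simple-root ordering that puts it in standard form is (alpha_4, alpha_1, alpha_3, alpha_2). So the algebra is type A_4, i.e. sl(5).

type A_4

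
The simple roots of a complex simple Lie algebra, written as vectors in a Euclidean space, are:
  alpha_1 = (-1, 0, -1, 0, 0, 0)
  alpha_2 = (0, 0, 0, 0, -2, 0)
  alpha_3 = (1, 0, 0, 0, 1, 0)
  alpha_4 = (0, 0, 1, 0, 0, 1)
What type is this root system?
C_4

Compute the Cartan integers a_ij = 2(alpha_i, alpha_j)/(alpha_j, alpha_j); the resulting 4x4 Cartan matrix is
[[2, 0, -1, -1], [0, 2, -2, 0], [-1, -1, 2, 0], [-1, 0, 0, 2]].
The roots have two lengths (squared-length ratio 2:1); the short ones are alpha_{1,3,4}. The associated Dynkin diagram is a chain of 4 nodes with a double edge at one end; the terminal node there is the unique long simple root (C_4), so the type is C_4 (the algebra sp(8)).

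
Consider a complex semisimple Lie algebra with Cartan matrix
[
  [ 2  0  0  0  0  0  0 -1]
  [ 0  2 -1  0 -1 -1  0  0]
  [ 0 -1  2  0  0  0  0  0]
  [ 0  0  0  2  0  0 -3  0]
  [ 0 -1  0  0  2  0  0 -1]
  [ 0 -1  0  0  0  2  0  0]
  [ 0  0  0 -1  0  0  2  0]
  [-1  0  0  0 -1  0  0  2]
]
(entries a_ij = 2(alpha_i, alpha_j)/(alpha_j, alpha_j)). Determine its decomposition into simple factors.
The diagram associated to this matrix has two connected components: the simple roots {alpha_1, alpha_2, alpha_3, alpha_5, alpha_6, alpha_8} form a chain of 4 nodes with a fork of two nodes at one end (D_6), and {alpha_4, alpha_7} form two nodes joined by a triple edge (G_2). A semisimple Lie algebra decomposes uniquely as the direct sum of simple ideals, one per connected component of its Dynkin diagram, so g ≅ D_6 ⊕ G_2 (dimension 66 + 14 = 80).

type D_6 ⊕ type G_2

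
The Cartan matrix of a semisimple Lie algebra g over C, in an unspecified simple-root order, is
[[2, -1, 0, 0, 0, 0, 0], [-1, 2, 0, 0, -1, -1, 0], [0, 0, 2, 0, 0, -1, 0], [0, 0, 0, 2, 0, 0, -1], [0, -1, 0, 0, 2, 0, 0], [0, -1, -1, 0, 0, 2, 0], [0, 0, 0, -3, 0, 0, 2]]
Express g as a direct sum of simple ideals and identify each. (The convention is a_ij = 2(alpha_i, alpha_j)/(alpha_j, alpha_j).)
The diagram associated to this matrix has two connected components: the simple roots {alpha_1, alpha_2, alpha_3, alpha_5, alpha_6} form a chain of 3 nodes with a fork of two nodes at one end (D_5), and {alpha_4, alpha_7} form two nodes joined by a triple edge (G_2). A semisimple Lie algebra decomposes uniquely as the direct sum of simple ideals, one per connected component of its Dynkin diagram, so g ≅ D_5 ⊕ G_2 (dimension 45 + 14 = 59).

D5 ⊕ G2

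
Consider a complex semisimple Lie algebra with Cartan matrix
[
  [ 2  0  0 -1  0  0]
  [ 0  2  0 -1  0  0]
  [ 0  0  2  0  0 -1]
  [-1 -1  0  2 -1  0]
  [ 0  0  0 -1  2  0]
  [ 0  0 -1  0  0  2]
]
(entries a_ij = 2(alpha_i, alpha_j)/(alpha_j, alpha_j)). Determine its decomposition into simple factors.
type A_2 ⊕ type D_4

The diagram associated to this matrix has two connected components: the simple roots {alpha_3, alpha_6} form a chain of 2 nodes with single edges (A_2), and {alpha_1, alpha_2, alpha_4, alpha_5} form a chain of 2 nodes with a fork of two nodes at one end (D_4). A semisimple Lie algebra decomposes uniquely as the direct sum of simple ideals, one per connected component of its Dynkin diagram, so g ≅ A_2 ⊕ D_4 (dimension 8 + 28 = 36).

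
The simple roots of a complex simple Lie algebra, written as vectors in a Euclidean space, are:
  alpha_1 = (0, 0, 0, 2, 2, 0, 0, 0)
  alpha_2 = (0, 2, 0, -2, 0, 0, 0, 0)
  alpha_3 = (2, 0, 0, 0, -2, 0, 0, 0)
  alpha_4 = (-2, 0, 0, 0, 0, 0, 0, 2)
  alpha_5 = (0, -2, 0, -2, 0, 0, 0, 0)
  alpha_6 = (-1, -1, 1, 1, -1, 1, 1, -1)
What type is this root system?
E6

Compute the Cartan integers a_ij = 2(alpha_i, alpha_j)/(alpha_j, alpha_j); the resulting 6x6 Cartan matrix is
[[2, -1, -1, 0, -1, 0], [-1, 2, 0, 0, 0, -1], [-1, 0, 2, -1, 0, 0], [0, 0, -1, 2, 0, 0], [-1, 0, 0, 0, 2, 0], [0, -1, 0, 0, 0, 2]].
All simple roots have the same length, so the diagram is simply laced. The associated Dynkin diagram is a chain of 5 nodes with one extra node attached to the third node from one end (E_6), so the type is E_6.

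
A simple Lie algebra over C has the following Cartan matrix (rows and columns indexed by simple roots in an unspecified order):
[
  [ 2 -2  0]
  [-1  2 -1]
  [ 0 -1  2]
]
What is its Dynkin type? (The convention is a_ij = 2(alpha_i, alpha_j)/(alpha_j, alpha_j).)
The matrix has rank 3 with 2's on the diagonal. Reading the off-diagonal entries as Dynkin edges (a single edge where a_ij = a_ji = -1; a double or triple edge where a_ij * a_ji = 2 or 3), the diagram is a chain of 3 nodes with a double edge at one end; the terminal node there is the unique long simple root (C_3). One simple-root ordering that puts it in standard form is (alpha_3, alpha_2, alpha_1). So the algebra is type C_3, i.e. sp(6).

C_3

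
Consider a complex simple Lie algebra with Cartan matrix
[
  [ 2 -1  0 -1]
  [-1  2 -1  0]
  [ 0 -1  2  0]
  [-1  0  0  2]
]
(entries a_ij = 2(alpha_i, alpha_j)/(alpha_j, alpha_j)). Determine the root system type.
The matrix has rank 4 with 2's on the diagonal. Reading the off-diagonal entries as Dynkin edges (a single edge where a_ij = a_ji = -1; a double or triple edge where a_ij * a_ji = 2 or 3), the diagram is a chain of 4 nodes with single edges (A_4). One simple-root ordering that puts it in standard form is (alpha_4, alpha_1, alpha_2, alpha_3). So the algebra is type A_4, i.e. sl(5).

A_4 (sl(5))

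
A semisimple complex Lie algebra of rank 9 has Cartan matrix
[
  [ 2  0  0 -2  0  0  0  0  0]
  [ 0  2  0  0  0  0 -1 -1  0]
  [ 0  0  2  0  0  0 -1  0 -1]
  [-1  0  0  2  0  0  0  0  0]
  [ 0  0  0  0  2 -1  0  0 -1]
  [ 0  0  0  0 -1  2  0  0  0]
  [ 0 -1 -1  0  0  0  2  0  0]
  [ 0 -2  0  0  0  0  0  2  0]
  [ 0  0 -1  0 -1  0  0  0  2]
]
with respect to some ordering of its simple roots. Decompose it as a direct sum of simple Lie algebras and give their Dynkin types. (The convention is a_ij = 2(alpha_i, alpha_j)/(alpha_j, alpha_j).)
B2 ⊕ C7

The diagram associated to this matrix has two connected components: the simple roots {alpha_1, alpha_4} form a chain of 2 nodes with a double edge at one end; the terminal node there is the unique short simple root (B_2), and {alpha_2, alpha_3, alpha_5, alpha_6, alpha_7, alpha_8, alpha_9} form a chain of 7 nodes with a double edge at one end; the terminal node there is the unique long simple root (C_7). A semisimple Lie algebra decomposes uniquely as the direct sum of simple ideals, one per connected component of its Dynkin diagram, so g ≅ B_2 ⊕ C_7 (dimension 10 + 105 = 115).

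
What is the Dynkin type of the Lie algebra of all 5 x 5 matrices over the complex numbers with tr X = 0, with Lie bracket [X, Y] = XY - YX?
This is sl(5), which has dimension 5^2 - 1 = 24 and rank 5 - 1 = 4 (a Cartan subalgebra is the diagonal traceless matrices). In the classification of classical Lie algebras, the special linear algebra sl(n+1) has type A_n; here n = 4, so the Dynkin diagram is a chain of 4 nodes with single edges (A_4). Hence the type is A_4.

A_4 (sl(5))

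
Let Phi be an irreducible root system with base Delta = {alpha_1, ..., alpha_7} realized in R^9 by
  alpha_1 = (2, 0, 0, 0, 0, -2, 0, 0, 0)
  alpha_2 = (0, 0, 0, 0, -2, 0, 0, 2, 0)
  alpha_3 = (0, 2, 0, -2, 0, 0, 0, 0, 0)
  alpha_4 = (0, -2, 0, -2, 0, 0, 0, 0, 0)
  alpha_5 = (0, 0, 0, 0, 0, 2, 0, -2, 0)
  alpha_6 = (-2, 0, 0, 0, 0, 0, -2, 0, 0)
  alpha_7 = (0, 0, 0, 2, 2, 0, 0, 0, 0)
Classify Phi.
Compute the Cartan integers a_ij = 2(alpha_i, alpha_j)/(alpha_j, alpha_j); the resulting 7x7 Cartan matrix is
[[2, 0, 0, 0, -1, -1, 0], [0, 2, 0, 0, -1, 0, -1], [0, 0, 2, 0, 0, 0, -1], [0, 0, 0, 2, 0, 0, -1], [-1, -1, 0, 0, 2, 0, 0], [-1, 0, 0, 0, 0, 2, 0], [0, -1, -1, -1, 0, 0, 2]].
All simple roots have the same length, so the diagram is simply laced. The associated Dynkin diagram is a chain of 5 nodes with a fork of two nodes at one end (D_7), so the type is D_7 (the algebra so(14)).

D_7 (so(14))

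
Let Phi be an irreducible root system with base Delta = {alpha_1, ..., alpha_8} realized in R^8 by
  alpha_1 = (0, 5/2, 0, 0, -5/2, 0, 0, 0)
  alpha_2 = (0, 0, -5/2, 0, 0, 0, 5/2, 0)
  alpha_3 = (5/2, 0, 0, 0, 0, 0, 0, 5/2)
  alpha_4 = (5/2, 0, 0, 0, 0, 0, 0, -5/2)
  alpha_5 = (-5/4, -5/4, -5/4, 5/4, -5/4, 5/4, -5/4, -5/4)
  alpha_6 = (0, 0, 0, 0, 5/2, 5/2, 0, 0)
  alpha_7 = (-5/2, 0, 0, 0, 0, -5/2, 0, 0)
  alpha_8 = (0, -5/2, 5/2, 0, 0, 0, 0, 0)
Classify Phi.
E8

Compute the Cartan integers a_ij = 2(alpha_i, alpha_j)/(alpha_j, alpha_j); the resulting 8x8 Cartan matrix is
[[2, 0, 0, 0, 0, -1, 0, -1], [0, 2, 0, 0, 0, 0, 0, -1], [0, 0, 2, 0, -1, 0, -1, 0], [0, 0, 0, 2, 0, 0, -1, 0], [0, 0, -1, 0, 2, 0, 0, 0], [-1, 0, 0, 0, 0, 2, -1, 0], [0, 0, -1, -1, 0, -1, 2, 0], [-1, -1, 0, 0, 0, 0, 0, 2]].
All simple roots have the same length, so the diagram is simply laced. The associated Dynkin diagram is a chain of 7 nodes with one extra node attached to the third node from one end (E_8), so the type is E_8.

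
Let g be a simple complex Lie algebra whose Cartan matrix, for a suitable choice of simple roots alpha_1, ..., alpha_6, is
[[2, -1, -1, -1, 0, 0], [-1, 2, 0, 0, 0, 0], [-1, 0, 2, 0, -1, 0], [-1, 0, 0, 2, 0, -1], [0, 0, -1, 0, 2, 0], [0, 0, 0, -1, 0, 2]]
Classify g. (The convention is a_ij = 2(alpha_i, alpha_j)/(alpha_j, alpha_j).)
The matrix has rank 6 with 2's on the diagonal. Reading the off-diagonal entries as Dynkin edges (a single edge where a_ij = a_ji = -1; a double or triple edge where a_ij * a_ji = 2 or 3), the diagram is a chain of 5 nodes with one extra node attached to the third node from one end (E_6). One simple-root ordering that puts it in standard form is (alpha_5, alpha_2, alpha_3, alpha_1, alpha_4, alpha_6). So the algebra is type E_6.

E6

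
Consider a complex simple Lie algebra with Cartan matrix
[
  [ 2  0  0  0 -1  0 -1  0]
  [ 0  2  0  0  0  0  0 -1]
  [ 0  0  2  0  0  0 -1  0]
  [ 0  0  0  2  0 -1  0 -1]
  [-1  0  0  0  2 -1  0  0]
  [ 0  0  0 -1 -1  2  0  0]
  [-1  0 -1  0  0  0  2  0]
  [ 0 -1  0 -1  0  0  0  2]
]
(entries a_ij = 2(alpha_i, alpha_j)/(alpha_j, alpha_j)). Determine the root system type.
The matrix has rank 8 with 2's on the diagonal. Reading the off-diagonal entries as Dynkin edges (a single edge where a_ij = a_ji = -1; a double or triple edge where a_ij * a_ji = 2 or 3), the diagram is a chain of 8 nodes with single edges (A_8). One simple-root ordering that puts it in standard form is (alpha_2, alpha_8, alpha_4, alpha_6, alpha_5, alpha_1, alpha_7, alpha_3). So the algebra is type A_8, i.e. sl(9).

type A_8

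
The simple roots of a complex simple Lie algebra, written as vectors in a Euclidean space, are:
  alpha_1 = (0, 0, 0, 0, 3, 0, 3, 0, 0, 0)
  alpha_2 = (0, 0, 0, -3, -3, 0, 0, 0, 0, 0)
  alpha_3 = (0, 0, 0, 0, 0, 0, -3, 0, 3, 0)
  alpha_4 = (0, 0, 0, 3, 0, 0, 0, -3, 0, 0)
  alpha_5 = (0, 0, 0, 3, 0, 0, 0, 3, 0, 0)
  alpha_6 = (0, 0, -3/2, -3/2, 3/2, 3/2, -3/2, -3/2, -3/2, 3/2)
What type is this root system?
E6

Compute the Cartan integers a_ij = 2(alpha_i, alpha_j)/(alpha_j, alpha_j); the resulting 6x6 Cartan matrix is
[[2, -1, -1, 0, 0, 0], [-1, 2, 0, -1, -1, 0], [-1, 0, 2, 0, 0, 0], [0, -1, 0, 2, 0, 0], [0, -1, 0, 0, 2, -1], [0, 0, 0, 0, -1, 2]].
All simple roots have the same length, so the diagram is simply laced. The associated Dynkin diagram is a chain of 5 nodes with one extra node attached to the third node from one end (E_6), so the type is E_6.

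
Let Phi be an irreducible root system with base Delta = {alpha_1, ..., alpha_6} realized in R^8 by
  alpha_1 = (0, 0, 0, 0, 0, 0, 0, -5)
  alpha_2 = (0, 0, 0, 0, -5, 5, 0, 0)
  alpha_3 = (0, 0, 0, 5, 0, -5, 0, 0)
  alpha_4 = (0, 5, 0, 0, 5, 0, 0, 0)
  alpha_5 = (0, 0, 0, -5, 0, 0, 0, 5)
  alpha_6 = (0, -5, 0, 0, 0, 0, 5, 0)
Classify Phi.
B_6

Compute the Cartan integers a_ij = 2(alpha_i, alpha_j)/(alpha_j, alpha_j); the resulting 6x6 Cartan matrix is
[[2, 0, 0, 0, -1, 0], [0, 2, -1, -1, 0, 0], [0, -1, 2, 0, -1, 0], [0, -1, 0, 2, 0, -1], [-2, 0, -1, 0, 2, 0], [0, 0, 0, -1, 0, 2]].
The roots have two lengths (squared-length ratio 2:1); the short ones are alpha_{1}. The associated Dynkin diagram is a chain of 6 nodes with a double edge at one end; the terminal node there is the unique short simple root (B_6), so the type is B_6 (the algebra so(13)).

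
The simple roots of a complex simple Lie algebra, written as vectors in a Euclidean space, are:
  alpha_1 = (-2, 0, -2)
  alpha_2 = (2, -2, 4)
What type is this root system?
type G_2

Compute the Cartan integers a_ij = 2(alpha_i, alpha_j)/(alpha_j, alpha_j); the resulting 2x2 Cartan matrix is
[[2, -1], [-3, 2]].
The roots have two lengths (squared-length ratio 3:1); the short ones are alpha_{1}. The associated Dynkin diagram is two nodes joined by a triple edge (G_2), so the type is G_2.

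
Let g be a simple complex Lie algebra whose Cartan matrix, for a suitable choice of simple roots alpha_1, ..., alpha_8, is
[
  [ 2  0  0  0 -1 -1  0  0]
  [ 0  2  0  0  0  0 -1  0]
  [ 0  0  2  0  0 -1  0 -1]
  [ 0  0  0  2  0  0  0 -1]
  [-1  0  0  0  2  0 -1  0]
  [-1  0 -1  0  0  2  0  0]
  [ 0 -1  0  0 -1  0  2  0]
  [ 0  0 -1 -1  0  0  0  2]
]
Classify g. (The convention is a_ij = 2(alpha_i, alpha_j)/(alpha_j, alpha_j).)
A_8

The matrix has rank 8 with 2's on the diagonal. Reading the off-diagonal entries as Dynkin edges (a single edge where a_ij = a_ji = -1; a double or triple edge where a_ij * a_ji = 2 or 3), the diagram is a chain of 8 nodes with single edges (A_8). One simple-root ordering that puts it in standard form is (alpha_2, alpha_7, alpha_5, alpha_1, alpha_6, alpha_3, alpha_8, alpha_4). So the algebra is type A_8, i.e. sl(9).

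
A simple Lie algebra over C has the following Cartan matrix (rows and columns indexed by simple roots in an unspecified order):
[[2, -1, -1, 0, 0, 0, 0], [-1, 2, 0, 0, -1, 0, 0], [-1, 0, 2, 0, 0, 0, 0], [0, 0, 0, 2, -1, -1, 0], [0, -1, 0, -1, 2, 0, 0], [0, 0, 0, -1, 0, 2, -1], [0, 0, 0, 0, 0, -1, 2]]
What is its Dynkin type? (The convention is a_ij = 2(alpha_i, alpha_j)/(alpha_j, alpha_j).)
A7

The matrix has rank 7 with 2's on the diagonal. Reading the off-diagonal entries as Dynkin edges (a single edge where a_ij = a_ji = -1; a double or triple edge where a_ij * a_ji = 2 or 3), the diagram is a chain of 7 nodes with single edges (A_7). One simple-root ordering that puts it in standard form is (alpha_3, alpha_1, alpha_2, alpha_5, alpha_4, alpha_6, alpha_7). So the algebra is type A_7, i.e. sl(8).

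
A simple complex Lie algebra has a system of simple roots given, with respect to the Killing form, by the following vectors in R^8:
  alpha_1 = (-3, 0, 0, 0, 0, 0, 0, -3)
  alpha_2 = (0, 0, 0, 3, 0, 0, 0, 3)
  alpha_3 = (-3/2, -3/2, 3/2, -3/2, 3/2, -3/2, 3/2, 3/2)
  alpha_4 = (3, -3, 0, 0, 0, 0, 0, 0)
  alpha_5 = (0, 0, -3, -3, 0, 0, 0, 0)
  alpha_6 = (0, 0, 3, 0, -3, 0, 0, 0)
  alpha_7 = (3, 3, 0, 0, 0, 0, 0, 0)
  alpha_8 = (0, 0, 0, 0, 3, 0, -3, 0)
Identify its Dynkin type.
E8

Compute the Cartan integers a_ij = 2(alpha_i, alpha_j)/(alpha_j, alpha_j); the resulting 8x8 Cartan matrix is
[[2, -1, 0, -1, 0, 0, -1, 0], [-1, 2, 0, 0, -1, 0, 0, 0], [0, 0, 2, 0, 0, 0, -1, 0], [-1, 0, 0, 2, 0, 0, 0, 0], [0, -1, 0, 0, 2, -1, 0, 0], [0, 0, 0, 0, -1, 2, 0, -1], [-1, 0, -1, 0, 0, 0, 2, 0], [0, 0, 0, 0, 0, -1, 0, 2]].
All simple roots have the same length, so the diagram is simply laced. The associated Dynkin diagram is a chain of 7 nodes with one extra node attached to the third node from one end (E_8), so the type is E_8.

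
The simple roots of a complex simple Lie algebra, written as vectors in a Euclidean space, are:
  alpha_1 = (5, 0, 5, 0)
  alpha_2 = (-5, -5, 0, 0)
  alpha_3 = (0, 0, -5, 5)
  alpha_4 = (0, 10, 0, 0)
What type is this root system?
Compute the Cartan integers a_ij = 2(alpha_i, alpha_j)/(alpha_j, alpha_j); the resulting 4x4 Cartan matrix is
[[2, -1, -1, 0], [-1, 2, 0, -1], [-1, 0, 2, 0], [0, -2, 0, 2]].
The roots have two lengths (squared-length ratio 2:1); the short ones are alpha_{1,2,3}. The associated Dynkin diagram is a chain of 4 nodes with a double edge at one end; the terminal node there is the unique long simple root (C_4), so the type is C_4 (the algebra sp(8)).

C_4 (sp(8))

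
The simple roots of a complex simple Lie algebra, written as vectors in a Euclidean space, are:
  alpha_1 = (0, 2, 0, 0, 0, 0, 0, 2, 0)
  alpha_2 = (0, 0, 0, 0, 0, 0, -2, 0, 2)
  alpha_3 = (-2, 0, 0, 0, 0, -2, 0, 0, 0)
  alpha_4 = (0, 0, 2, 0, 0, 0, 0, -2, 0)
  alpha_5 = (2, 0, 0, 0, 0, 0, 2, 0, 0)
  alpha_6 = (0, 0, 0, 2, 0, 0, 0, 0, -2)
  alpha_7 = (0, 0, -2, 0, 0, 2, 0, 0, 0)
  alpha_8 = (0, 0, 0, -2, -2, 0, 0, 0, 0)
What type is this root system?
type A_8

Compute the Cartan integers a_ij = 2(alpha_i, alpha_j)/(alpha_j, alpha_j); the resulting 8x8 Cartan matrix is
[[2, 0, 0, -1, 0, 0, 0, 0], [0, 2, 0, 0, -1, -1, 0, 0], [0, 0, 2, 0, -1, 0, -1, 0], [-1, 0, 0, 2, 0, 0, -1, 0], [0, -1, -1, 0, 2, 0, 0, 0], [0, -1, 0, 0, 0, 2, 0, -1], [0, 0, -1, -1, 0, 0, 2, 0], [0, 0, 0, 0, 0, -1, 0, 2]].
All simple roots have the same length, so the diagram is simply laced. The associated Dynkin diagram is a chain of 8 nodes with single edges (A_8), so the type is A_8 (the algebra sl(9)).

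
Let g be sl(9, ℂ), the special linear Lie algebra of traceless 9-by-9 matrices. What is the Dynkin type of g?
This is sl(9), which has dimension 9^2 - 1 = 80 and rank 9 - 1 = 8 (a Cartan subalgebra is the diagonal traceless matrices). In the classification of classical Lie algebras, the special linear algebra sl(n+1) has type A_n; here n = 8, so the Dynkin diagram is a chain of 8 nodes with single edges (A_8). Hence the type is A_8.

type A_8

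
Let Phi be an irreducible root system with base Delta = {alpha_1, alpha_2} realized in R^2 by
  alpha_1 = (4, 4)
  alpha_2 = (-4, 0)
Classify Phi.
Compute the Cartan integers a_ij = 2(alpha_i, alpha_j)/(alpha_j, alpha_j); the resulting 2x2 Cartan matrix is
[[2, -2], [-1, 2]].
The roots have two lengths (squared-length ratio 2:1); the short ones are alpha_{2}. The associated Dynkin diagram is a chain of 2 nodes with a double edge at one end; the terminal node there is the unique short simple root (B_2), so the type is B_2 (the algebra so(5)).

B_2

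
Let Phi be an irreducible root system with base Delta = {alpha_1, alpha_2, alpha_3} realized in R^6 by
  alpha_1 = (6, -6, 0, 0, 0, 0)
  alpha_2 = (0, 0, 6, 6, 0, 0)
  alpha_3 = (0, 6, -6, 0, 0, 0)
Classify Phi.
Compute the Cartan integers a_ij = 2(alpha_i, alpha_j)/(alpha_j, alpha_j); the resulting 3x3 Cartan matrix is
[[2, 0, -1], [0, 2, -1], [-1, -1, 2]].
All simple roots have the same length, so the diagram is simply laced. The associated Dynkin diagram is a chain of 3 nodes with single edges (A_3), so the type is A_3 (the algebra sl(4)).

A_3 (sl(4))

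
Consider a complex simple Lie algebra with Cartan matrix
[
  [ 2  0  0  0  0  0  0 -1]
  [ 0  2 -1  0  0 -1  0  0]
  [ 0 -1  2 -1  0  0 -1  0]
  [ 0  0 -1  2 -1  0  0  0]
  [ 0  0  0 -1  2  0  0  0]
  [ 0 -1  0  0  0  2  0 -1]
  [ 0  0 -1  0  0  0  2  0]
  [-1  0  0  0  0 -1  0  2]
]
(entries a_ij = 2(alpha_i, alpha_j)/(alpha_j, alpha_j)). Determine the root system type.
The matrix has rank 8 with 2's on the diagonal. Reading the off-diagonal entries as Dynkin edges (a single edge where a_ij = a_ji = -1; a double or triple edge where a_ij * a_ji = 2 or 3), the diagram is a chain of 7 nodes with one extra node attached to the third node from one end (E_8). One simple-root ordering that puts it in standard form is (alpha_5, alpha_7, alpha_4, alpha_3, alpha_2, alpha_6, alpha_8, alpha_1). So the algebra is type E_8.

type E_8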